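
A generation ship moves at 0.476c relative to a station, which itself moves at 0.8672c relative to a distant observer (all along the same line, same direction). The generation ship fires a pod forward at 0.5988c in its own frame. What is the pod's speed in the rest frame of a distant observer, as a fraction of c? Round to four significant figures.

Apply u = (u'+v)/(1+u'v) twice. Pod in the station frame: (0.5988+0.476)/(1+0.5988·0.476) = 1.0748/1.2850288 = 0.8364c.
That velocity, transformed to the rest frame of a distant observer: (0.8364+0.8672)/(1+0.8364·0.8672) = 1.7036/1.72532608 = 0.98741c.

0.9874c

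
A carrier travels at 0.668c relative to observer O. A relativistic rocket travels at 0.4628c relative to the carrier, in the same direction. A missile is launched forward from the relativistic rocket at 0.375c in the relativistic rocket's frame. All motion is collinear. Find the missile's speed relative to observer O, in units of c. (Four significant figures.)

First combine the missile and relativistic rocket (S''→S'): u₁ = (0.375 + 0.4628)/(1 + 0.375×0.4628) = 0.8378/1.17355 = 0.7139.
Then combine with the carrier (S'→S): u = (0.7139 + 0.668)/(1 + 0.7139×0.668) = 1.3819/1.4768852 = 0.93569.

0.9357c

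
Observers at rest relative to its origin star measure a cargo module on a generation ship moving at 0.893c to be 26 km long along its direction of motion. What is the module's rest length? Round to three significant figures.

57.8 km

γ = 1/√(1 − β²) = 1/√(1 − 0.797449) = 1/√0.202551 = 1/0.450057 = 2.2219.
Proper length: L₀ = γ·L = 2.2219 × 26 = 57.8 km.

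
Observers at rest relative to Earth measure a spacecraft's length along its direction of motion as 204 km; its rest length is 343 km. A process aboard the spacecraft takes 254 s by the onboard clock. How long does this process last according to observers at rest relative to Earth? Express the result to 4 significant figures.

Length contraction gives γ = L₀/L = 343/204 = 1.68137.
Δt = γΔτ = 1.68137 × 254 = 427.1 s.

427.1 s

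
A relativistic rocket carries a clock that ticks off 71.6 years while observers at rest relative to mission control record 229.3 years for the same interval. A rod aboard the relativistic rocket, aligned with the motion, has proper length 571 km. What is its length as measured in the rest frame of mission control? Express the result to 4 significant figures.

γ = Δt/Δτ = 229.3/71.6 = 3.20251.
The rod contracts by the same γ: 571 km / 3.20251 = 178.3 km.

178.3 km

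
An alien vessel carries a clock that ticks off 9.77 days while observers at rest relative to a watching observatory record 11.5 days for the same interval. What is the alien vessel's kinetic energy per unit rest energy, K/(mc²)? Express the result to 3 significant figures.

0.177

The time-dilation ratio gives γ = 11.5/9.77 = 1.17707.
K/(mc²) = γ − 1 = 1.17707 − 1 = 0.177.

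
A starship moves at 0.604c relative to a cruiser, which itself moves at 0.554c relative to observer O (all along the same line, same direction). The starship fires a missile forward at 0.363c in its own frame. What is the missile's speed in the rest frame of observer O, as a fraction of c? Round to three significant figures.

0.936c

Compose velocities in two stages. Stage 1 (into S'): u₁ = (0.363+0.604)/(1+0.363×0.604) = 0.79311.
Stage 2 (into S): u = (0.79311+0.554)/(1+0.79311×0.554) = 0.93589, so the speed is 0.936c.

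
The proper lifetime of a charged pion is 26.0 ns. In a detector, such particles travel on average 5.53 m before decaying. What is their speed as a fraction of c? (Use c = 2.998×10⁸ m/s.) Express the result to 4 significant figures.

0.5786c

Let x = d/(cτ) = 5.530 m / (2.998×10⁸ m/s × 2.600×10^-8 s) = 0.70945. Since d = βγcτ, x = βγ = β/√(1−β²).
Solving: β² = x²/(1+x²) = 0.503319/1.503319 = 0.334805, so β = 0.5786.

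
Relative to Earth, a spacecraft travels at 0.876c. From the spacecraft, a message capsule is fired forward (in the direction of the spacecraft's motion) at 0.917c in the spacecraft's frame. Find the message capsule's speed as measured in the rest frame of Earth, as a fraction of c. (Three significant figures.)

0.994c

Relativistic velocity addition: u = (u' + v)/(1 + u'v/c²), with u' = 0.917c and v = 0.876c.
Numerator: 0.917 + 0.876 = 1.793. Denominator: 1 + (0.917)(0.876) = 1.803292.
u = 1.793/1.803292 = 0.99429, so the speed is 0.994c.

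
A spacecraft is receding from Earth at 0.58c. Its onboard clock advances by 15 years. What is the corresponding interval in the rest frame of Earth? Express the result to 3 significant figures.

18.4 years

γ = 1/√(1 − β²) = 1/√(1 − 0.3364) = 1/√0.6636 = 1/0.814616 = 1.2276.
The onboard clock measures proper time, so the interval in the rest frame of Earth is dilated: Δt = γ·Δτ = 1.2276 × 15 years = 18.4 years.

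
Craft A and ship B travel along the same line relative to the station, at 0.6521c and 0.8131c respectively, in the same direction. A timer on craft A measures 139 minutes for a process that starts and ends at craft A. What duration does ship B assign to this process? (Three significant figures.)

148 minutes

Transform craft A's velocity into ship B's frame: (0.6521 − 0.8131)/(1 − 0.6521·0.8131) = −0.161/0.46977749, so the relative speed is 0.34272c.
γ for this relative speed: γ = 1/√(1 − 0.117457) = 1.0645.
Craft A's interval is proper; time dilation gives Δt_B = γΔτ = 1.0645 × 139 minutes = 148 minutes.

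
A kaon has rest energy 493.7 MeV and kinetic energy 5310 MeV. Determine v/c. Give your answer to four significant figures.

0.9964

K = (γ−1)mc², so γ = 1 + 5310/493.7 = 11.756.
Then v/c = √(1 − γ⁻²) = √(1 − 0.0072357) = √0.9927643 = 0.9964.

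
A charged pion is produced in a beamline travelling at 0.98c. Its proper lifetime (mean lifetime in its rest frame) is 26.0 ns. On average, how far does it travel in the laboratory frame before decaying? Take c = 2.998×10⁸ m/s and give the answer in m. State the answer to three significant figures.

38.4 m

With β = 0.98, γ = 1/√(1 − 0.98²) = 1/√0.0396 = 5.0252.
Lab-frame lifetime: Δt = γτ = 5.0252 × 26.0 ns = 130.66 ns.
Distance: d = vΔt = 0.98 × 2.998×10⁸ m/s × 1.3066×10^-7 s = 38.4 m.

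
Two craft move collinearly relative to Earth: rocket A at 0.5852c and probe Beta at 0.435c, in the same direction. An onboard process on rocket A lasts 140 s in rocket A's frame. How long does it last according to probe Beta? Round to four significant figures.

142.9 s

The velocity of rocket A relative to probe Beta is (0.5852 − 0.435)c / (1 − 0.5852×0.435) = 0.20149c; relative speed 0.20149c.
At |u| = 0.20149c, γ = (1 − 0.0405982)^(−1/2) = 1.0209.
Rocket A's interval is proper; time dilation gives Δt_B = γΔτ = 1.0209 × 140 s = 142.9 s.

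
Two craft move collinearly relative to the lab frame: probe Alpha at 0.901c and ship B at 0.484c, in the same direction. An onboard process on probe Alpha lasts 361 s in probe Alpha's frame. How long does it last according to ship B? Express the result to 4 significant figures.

536.3 s

The velocity of probe Alpha relative to ship B is (0.901 − 0.484)c / (1 − 0.901×0.484) = 0.73947c; relative speed 0.73947c.
At |u| = 0.73947c, γ = (1 − 0.546816)^(−1/2) = 1.4855.
The clock on probe Alpha records proper time, so ship B measures Δt = γΔτ = 1.4855 × 361 = 536.3 s.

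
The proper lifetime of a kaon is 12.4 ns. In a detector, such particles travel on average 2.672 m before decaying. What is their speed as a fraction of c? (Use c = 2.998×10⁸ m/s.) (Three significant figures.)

Lab distance = (lab lifetime)·v = γτ·βc, so βγ = d/(cτ) = 2.672/(2.998×10⁸ × 1.240×10^-8) = 0.71876.
With βγ = 0.71876: γ² = 1 + (βγ)² = 1.516616, and β = (βγ)/γ = 0.71876/1.23151 = 0.584.

0.584c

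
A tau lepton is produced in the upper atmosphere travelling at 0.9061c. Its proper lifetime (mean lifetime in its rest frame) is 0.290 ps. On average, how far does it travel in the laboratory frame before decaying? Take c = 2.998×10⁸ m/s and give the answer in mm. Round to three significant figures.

With β = 0.9061, γ = 1/√(1 − 0.9061²) = 1/√0.17898279 = 2.3637.
Lab-frame lifetime: Δt = γτ = 2.3637 × 0.290 ps = 0.68547 ps.
Distance: d = vΔt = 0.9061 × 2.998×10⁸ m/s × 6.8547×10^-13 s = 1.86×10^-4 m = 0.186 mm.

0.186 mm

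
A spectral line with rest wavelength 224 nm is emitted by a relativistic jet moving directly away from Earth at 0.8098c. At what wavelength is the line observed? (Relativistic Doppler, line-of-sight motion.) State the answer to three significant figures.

Relativistic Doppler for wavelength: λ_obs = λ_src · √((1+β)/(1−β)).
With β = 0.8098: factor = √(1.8098/0.1902) = 3.0847.
λ_obs = 224 × 3.0847 = 691 nm.

691 nm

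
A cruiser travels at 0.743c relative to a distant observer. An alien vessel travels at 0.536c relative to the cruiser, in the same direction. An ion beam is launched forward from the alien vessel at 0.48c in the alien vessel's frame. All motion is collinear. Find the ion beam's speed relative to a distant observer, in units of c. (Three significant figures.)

Apply u = (u'+v)/(1+u'v) twice. Ion beam in the cruiser frame: (0.48+0.536)/(1+0.48·0.536) = 1.016/1.25728 = 0.80809c.
That velocity, transformed to the rest frame of a distant observer: (0.80809+0.743)/(1+0.80809·0.743) = 1.55109/1.60041087 = 0.96918c.

0.969c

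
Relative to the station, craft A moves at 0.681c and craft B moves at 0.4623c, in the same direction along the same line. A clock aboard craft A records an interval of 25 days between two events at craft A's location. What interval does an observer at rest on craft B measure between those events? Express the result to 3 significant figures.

26.4 days

Speed of craft A in craft B's frame: u = (v_A − v_B)/(1 − v_A v_B/c²) = (0.681 − 0.4623)/(1 − 0.681×0.4623) = 0.2187/0.6851737 = 0.31919; |u| = 0.31919c.
γ for this relative speed: γ = 1/√(1 − 0.101882) = 1.0552.
Craft A's interval is proper; time dilation gives Δt_B = γΔτ = 1.0552 × 25 days = 26.4 days.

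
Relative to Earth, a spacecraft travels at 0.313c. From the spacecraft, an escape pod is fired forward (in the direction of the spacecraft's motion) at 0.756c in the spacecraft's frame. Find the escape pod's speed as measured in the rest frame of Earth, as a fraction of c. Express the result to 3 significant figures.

0.864c

Relativistic velocity addition: u = (u' + v)/(1 + u'v/c²), with u' = 0.756c and v = 0.313c.
Numerator: 0.756 + 0.313 = 1.069. Denominator: 1 + (0.756)(0.313) = 1.236628.
u = 1.069/1.236628 = 0.86445, so the speed is 0.864c.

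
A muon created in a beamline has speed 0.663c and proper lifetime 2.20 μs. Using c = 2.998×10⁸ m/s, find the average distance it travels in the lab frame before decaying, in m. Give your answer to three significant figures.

β² = 0.439569, so γ = 1/√0.560431 = 1.3358.
Lab-frame lifetime: Δt = γτ = 1.3358 × 2.20 μs = 2.9388 μs.
Distance: d = vΔt = 0.663 × 2.998×10⁸ m/s × 2.9388×10^-6 s = 584 m.

584 m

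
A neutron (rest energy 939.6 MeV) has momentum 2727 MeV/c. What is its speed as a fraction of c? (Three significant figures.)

βγ = pc/(mc²) = 2727/939.6 = 2.9023.
Since γ² = 1 + (βγ)² = 9.42335, γ = √9.42335 = 3.06975, and β = (βγ)/γ = 2.9023/3.06975 = 0.945.

0.945c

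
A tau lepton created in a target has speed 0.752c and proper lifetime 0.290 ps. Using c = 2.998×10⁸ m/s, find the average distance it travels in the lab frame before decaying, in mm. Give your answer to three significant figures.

0.0992 mm

γ = 1/√(1 − β²) = 1/√(1 − 0.565504) = 1/√0.434496 = 1/0.659163 = 1.5171.
Lab-frame lifetime: Δt = γτ = 1.5171 × 0.290 ps = 0.43996 ps.
Distance: d = vΔt = 0.752 × 2.998×10⁸ m/s × 4.3996×10^-13 s = 9.92×10^-5 m = 0.0992 mm.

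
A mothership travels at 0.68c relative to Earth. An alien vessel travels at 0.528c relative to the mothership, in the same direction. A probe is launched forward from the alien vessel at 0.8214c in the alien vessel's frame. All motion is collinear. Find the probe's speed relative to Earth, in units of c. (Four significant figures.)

0.9885c

First combine the probe and alien vessel (S''→S'): u₁ = (0.8214 + 0.528)/(1 + 0.8214×0.528) = 1.3494/1.4336992 = 0.9412.
Then combine with the mothership (S'→S): u = (0.9412 + 0.68)/(1 + 0.9412×0.68) = 1.6212/1.640016 = 0.98853.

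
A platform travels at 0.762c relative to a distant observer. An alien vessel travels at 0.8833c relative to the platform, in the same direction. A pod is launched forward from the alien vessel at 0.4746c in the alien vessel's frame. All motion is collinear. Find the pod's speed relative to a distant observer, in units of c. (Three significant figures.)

Apply u = (u'+v)/(1+u'v) twice. Pod in the platform frame: (0.4746+0.8833)/(1+0.4746·0.8833) = 1.3579/1.41921418 = 0.9568c.
That velocity, transformed to the rest frame of a distant observer: (0.9568+0.762)/(1+0.9568·0.762) = 1.7188/1.7290816 = 0.99405c.

0.994c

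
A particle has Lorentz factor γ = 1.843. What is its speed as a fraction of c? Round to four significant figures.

β = √(1 − 1/γ²) = √(1 − 1/3.396649) = √0.705592 = 0.8400.

0.8400c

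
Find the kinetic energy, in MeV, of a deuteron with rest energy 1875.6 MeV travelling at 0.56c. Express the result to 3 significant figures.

388 MeV

β² = 0.3136, so γ = 1/√0.6864 = 1.20701.
Kinetic energy: K = (γ − 1)mc² = (1.20701 − 1) × 1875.6 MeV = 0.20701 × 1875.6 = 388 MeV.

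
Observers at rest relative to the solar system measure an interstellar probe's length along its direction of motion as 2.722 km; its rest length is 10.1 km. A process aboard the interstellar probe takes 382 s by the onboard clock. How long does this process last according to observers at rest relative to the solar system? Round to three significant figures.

From L = L₀/γ: γ = 10.1/2.722 = 3.71051.
Δt = γΔτ = 3.71051 × 382 = 1420 s.

1420 s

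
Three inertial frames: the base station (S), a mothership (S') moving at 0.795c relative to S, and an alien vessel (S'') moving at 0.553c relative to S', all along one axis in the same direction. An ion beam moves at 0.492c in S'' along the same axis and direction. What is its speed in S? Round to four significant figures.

0.9779c

First combine the ion beam and alien vessel (S''→S'): u₁ = (0.492 + 0.553)/(1 + 0.492×0.553) = 1.045/1.272076 = 0.82149.
Then combine with the mothership (S'→S): u = (0.82149 + 0.795)/(1 + 0.82149×0.795) = 1.61649/1.65308455 = 0.97786.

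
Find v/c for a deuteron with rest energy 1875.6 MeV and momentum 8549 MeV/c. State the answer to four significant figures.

βγ = pc/(mc²) = 8549/1875.6 = 4.558.
Since γ² = 1 + (βγ)² = 21.7754, γ = √21.7754 = 4.66641, and β = (βγ)/γ = 4.558/4.66641 = 0.9768.

0.9768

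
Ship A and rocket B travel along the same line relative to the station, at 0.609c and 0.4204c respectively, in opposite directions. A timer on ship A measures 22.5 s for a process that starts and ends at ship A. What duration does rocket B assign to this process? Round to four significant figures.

The velocity of ship A relative to rocket B is (0.609 + 0.4204)c / (1 + 0.609×0.4204) = 0.81957c; relative speed 0.81957c.
γ for this relative speed: γ = 1/√(1 − 0.671695) = 1.7453.
The clock on ship A records proper time, so rocket B measures Δt = γΔτ = 1.7453 × 22.5 = 39.27 s.

39.27 s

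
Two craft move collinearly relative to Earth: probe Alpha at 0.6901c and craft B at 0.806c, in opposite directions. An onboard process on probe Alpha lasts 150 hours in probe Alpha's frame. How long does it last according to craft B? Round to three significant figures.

545 hours

Transform probe Alpha's velocity into craft B's frame: (0.6901 + 0.806)/(1 + 0.6901·0.806) = 1.4961/1.5562206, so the relative speed is 0.96137c.
γ for this relative speed: γ = 1/√(1 − 0.924232) = 3.6329.
Probe Alpha's interval is proper; time dilation gives Δt_B = γΔτ = 3.6329 × 150 hours = 545 hours.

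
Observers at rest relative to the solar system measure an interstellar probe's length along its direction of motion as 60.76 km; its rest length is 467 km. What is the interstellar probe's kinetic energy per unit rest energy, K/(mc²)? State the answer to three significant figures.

γ = L₀/L = 467/60.76 = 7.68598.
K/(mc²) = γ − 1 = 7.68598 − 1 = 6.69.

6.69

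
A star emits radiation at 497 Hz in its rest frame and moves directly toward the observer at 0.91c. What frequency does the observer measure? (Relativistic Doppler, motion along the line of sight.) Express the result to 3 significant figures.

Relativistic Doppler (source moving toward): f_obs = f_src · √((1+β)/(1−β)).
With β = 0.91: factor = √(1.91/0.09) = 4.6068.
f_obs = 497 × 4.6068 = 2290 Hz.

2290 Hz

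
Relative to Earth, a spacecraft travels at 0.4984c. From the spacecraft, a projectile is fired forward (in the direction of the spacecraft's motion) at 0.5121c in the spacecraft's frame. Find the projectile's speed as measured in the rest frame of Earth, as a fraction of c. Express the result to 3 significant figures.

0.805c

In units of c, u = (u' + v)/(1 + u'v) with u' = 0.5121 and v = 0.4984.
Numerator: 0.5121 + 0.4984 = 1.0105. Denominator: 1 + (0.5121)(0.4984) = 1.25523064.
u = 1.0105/1.25523064 = 0.80503, so the speed is 0.805c.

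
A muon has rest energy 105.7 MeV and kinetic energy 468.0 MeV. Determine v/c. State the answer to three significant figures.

K = (γ−1)mc², so γ = 1 + 468.0/105.7 = 5.4276.
Then v/c = √(1 − γ⁻²) = √(1 − 0.0339457) = √0.9660543 = 0.983.

0.983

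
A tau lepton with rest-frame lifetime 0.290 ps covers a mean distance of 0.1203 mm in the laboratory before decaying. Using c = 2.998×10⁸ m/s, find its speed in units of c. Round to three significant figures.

d = βγcτ ⇒ βγ = d/(cτ) = 1.203×10^-4 m / (8.6942×10^-5 m) = 1.3837.
β = (βγ)/√(1+(βγ)²) = 1.3837/√2.91463 = 0.810.

0.810c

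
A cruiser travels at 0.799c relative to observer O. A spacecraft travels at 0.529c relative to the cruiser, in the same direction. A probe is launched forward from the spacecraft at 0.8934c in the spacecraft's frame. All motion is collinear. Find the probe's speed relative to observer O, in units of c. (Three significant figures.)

0.996c

First combine the probe and spacecraft (S''→S'): u₁ = (0.8934 + 0.529)/(1 + 0.8934×0.529) = 1.4224/1.4726086 = 0.9659.
Then combine with the cruiser (S'→S): u = (0.9659 + 0.799)/(1 + 0.9659×0.799) = 1.7649/1.7717541 = 0.99613.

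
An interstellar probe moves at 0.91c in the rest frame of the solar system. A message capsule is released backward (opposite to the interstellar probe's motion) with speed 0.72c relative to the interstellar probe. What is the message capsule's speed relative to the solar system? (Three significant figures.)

0.551c

Relativistic velocity addition: u = (u' + v)/(1 + u'v/c²), with u' = −0.72c and v = 0.91c.
Numerator: −0.72 + 0.91 = 0.19. Denominator: 1 + (−0.72)(0.91) = 0.3448.
u = 0.19/0.3448 = 0.55104, so the speed is 0.551c.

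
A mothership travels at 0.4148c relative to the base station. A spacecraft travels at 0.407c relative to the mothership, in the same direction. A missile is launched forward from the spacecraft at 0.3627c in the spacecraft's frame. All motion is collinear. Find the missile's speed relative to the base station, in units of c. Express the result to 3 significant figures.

Compose velocities in two stages. Stage 1 (into S'): u₁ = (0.3627+0.407)/(1+0.3627×0.407) = 0.67069.
Stage 2 (into S): u = (0.67069+0.4148)/(1+0.67069×0.4148) = 0.84923, so the speed is 0.849c.

0.849c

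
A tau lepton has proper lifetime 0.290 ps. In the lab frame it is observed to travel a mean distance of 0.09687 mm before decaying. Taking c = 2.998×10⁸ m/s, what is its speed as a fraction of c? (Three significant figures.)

0.744c

Lab distance = (lab lifetime)·v = γτ·βc, so βγ = d/(cτ) = 9.687×10^-5/(2.998×10⁸ × 2.900×10^-13) = 1.1142.
With βγ = 1.1142: γ² = 1 + (βγ)² = 2.24144, and β = (βγ)/γ = 1.1142/1.49714 = 0.744.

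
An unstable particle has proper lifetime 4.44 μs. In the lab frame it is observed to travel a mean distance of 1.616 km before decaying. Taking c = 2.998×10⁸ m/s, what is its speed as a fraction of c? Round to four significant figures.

Lab distance = (lab lifetime)·v = γτ·βc, so βγ = d/(cτ) = 1616/(2.998×10⁸ × 4.440×10^-6) = 1.214.
With βγ = 1.214: γ² = 1 + (βγ)² = 2.4738, and β = (βγ)/γ = 1.214/1.57283 = 0.7719.

0.7719c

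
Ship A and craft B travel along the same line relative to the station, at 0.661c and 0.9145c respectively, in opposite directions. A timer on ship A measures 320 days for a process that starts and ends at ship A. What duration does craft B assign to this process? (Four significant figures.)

Transform ship A's velocity into craft B's frame: (0.661 + 0.9145)/(1 + 0.661·0.9145) = 1.5755/1.6044845, so the relative speed is 0.98194c.
At |u| = 0.98194c, γ = (1 − 0.964206)^(−1/2) = 5.2856.
Ship A's interval is proper; time dilation gives Δt_B = γΔτ = 5.2856 × 320 days = 1691 days.

1691 days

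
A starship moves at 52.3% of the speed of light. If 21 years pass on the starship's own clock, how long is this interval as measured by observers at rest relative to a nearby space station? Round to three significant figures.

24.6 years

With β = 0.523, γ = 1/√(1 − 0.523²) = 1/√0.726471 = 1.1733.
Time dilation: Δt = γ·Δτ = 1.1733 × 21 = 24.6 years.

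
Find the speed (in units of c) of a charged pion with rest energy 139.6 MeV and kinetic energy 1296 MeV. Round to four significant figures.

0.9953c

K = (γ−1)mc², so γ = 1 + 1296/139.6 = 10.284.
Then v/c = √(1 − γ⁻²) = √(1 − 0.00945531) = √0.99054469 = 0.9953.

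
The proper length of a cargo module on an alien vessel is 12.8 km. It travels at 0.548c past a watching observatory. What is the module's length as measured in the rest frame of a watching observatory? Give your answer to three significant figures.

β² = 0.300304, so γ = 1/√0.699696 = 1.1955.
Length contraction: L = L₀/γ = 12.8/1.1955 = 10.7 km.

10.7 km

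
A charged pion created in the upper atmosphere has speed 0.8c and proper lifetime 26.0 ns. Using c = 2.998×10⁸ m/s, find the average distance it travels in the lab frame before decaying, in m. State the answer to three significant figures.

With β = 0.8, γ = 1/√(1 − 0.8²) = 1/√0.36 = 1.6667.
Lab-frame lifetime: Δt = γτ = 1.6667 × 26.0 ns = 43.334 ns.
Distance: d = vΔt = 0.8 × 2.998×10⁸ m/s × 4.3334×10^-8 s = 10.4 m.

10.4 m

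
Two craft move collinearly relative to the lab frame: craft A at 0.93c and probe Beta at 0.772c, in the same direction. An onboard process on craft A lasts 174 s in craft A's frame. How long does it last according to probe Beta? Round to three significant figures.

The velocity of craft A relative to probe Beta is (0.93 − 0.772)c / (1 − 0.93×0.772) = 0.5602c; relative speed 0.5602c.
γ for this relative speed: γ = 1/√(1 − 0.313824) = 1.2072.
The clock on craft A records proper time, so probe Beta measures Δt = γΔτ = 1.2072 × 174 = 210 s.

210 s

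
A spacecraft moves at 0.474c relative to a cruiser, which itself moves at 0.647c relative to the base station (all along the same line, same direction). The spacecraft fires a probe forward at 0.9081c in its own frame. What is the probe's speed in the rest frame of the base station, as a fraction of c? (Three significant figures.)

0.993c

First combine the probe and spacecraft (S''→S'): u₁ = (0.9081 + 0.474)/(1 + 0.9081×0.474) = 1.3821/1.4304394 = 0.96621.
Then combine with the cruiser (S'→S): u = (0.96621 + 0.647)/(1 + 0.96621×0.647) = 1.61321/1.62513787 = 0.99266.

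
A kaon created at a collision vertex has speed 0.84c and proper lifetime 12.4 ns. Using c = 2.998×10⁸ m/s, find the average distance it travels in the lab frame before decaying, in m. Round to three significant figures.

γ = 1/√(1 − β²) = 1/√(1 − 0.7056) = 1/√0.2944 = 1/0.542586 = 1.843.
Lab-frame lifetime: Δt = γτ = 1.843 × 12.4 ns = 22.853 ns.
Distance: d = vΔt = 0.84 × 2.998×10⁸ m/s × 2.2853×10^-8 s = 5.76 m.

5.76 m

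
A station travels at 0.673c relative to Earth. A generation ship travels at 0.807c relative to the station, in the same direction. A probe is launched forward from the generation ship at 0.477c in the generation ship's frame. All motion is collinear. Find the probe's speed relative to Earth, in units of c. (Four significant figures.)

Apply u = (u'+v)/(1+u'v) twice. Probe in the station frame: (0.477+0.807)/(1+0.477·0.807) = 1.284/1.384939 = 0.92712c.
That velocity, transformed to the rest frame of Earth: (0.92712+0.673)/(1+0.92712·0.673) = 1.60012/1.62395176 = 0.98532c.

0.9853c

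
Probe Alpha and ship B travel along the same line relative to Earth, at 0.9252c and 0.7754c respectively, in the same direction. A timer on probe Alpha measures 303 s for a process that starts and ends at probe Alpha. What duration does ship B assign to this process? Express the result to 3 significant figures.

Speed of probe Alpha in ship B's frame: u = (v_A − v_B)/(1 − v_A v_B/c²) = (0.9252 − 0.7754)/(1 − 0.9252×0.7754) = 0.1498/0.28259992 = 0.53008; |u| = 0.53008c.
At |u| = 0.53008c, γ = (1 − 0.280985)^(−1/2) = 1.1793.
The clock on probe Alpha records proper time, so ship B measures Δt = γΔτ = 1.1793 × 303 = 357 s.

357 s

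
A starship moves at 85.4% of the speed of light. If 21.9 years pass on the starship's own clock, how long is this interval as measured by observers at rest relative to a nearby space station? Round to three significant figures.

γ = 1/√(1 − β²) = 1/√(1 − 0.729316) = 1/√0.270684 = 1/0.520273 = 1.9221.
The onboard clock measures proper time, so the interval in the rest frame of a nearby space station is dilated: Δt = γ·Δτ = 1.9221 × 21.9 years = 42.1 years.

42.1 years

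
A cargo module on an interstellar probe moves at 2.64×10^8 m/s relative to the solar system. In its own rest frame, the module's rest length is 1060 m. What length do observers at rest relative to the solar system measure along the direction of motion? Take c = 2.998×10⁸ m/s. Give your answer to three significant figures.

β = v/c = (2.64×10^8 m/s)/(2.998×10⁸ m/s) = 0.880587.
With β = 0.880587, γ = 1/√(1 − 0.880587²) = 1/√0.2245665 = 2.1102.
Along the direction of motion the measured length is L₀/γ = 1060/2.1102 = 502 m.

502 m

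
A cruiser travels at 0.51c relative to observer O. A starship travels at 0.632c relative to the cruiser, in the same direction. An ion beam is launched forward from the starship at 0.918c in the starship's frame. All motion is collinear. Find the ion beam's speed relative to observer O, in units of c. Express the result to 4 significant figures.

Apply u = (u'+v)/(1+u'v) twice. Ion beam in the cruiser frame: (0.918+0.632)/(1+0.918·0.632) = 1.55/1.580176 = 0.9809c.
That velocity, transformed to the rest frame of observer O: (0.9809+0.51)/(1+0.9809·0.51) = 1.4909/1.500259 = 0.99376c.

0.9938c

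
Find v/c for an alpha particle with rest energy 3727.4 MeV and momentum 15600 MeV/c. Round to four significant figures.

0.9726

pc/(mc²) = 15600/3727.4 = 4.1852 = βγ = β/√(1−β²).
So β² = x²/(1 + x²) with x = 4.1852: x² = 17.5159, β² = 17.5159/18.5159 = 0.945992, β = 0.9726.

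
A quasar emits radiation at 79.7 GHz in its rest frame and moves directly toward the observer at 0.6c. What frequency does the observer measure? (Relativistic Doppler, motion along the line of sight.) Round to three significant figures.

Relativistic Doppler (source moving toward): f_obs = f_src · √((1+β)/(1−β)).
With β = 0.6: factor = √(1.6/0.4) = 2.
f_obs = 79.7 × 2 = 159 GHz.

159 GHz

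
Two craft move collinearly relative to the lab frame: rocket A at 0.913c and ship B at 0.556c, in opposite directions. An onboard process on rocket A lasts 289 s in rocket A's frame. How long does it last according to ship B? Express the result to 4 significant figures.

1285 s

Transform rocket A's velocity into ship B's frame: (0.913 + 0.556)/(1 + 0.913·0.556) = 1.469/1.507628, so the relative speed is 0.97438c.
At |u| = 0.97438c, γ = (1 − 0.949416)^(−1/2) = 4.4462.
Rocket A's interval is proper; time dilation gives Δt_B = γΔτ = 4.4462 × 289 s = 1285 s.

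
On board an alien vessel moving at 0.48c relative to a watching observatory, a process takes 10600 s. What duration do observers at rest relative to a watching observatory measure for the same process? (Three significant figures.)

With β = 0.48, γ = 1/√(1 − 0.48²) = 1/√0.7696 = 1.1399.
Time dilation: Δt = γ·Δτ = 1.1399 × 10600 = 12100 s.

12100 s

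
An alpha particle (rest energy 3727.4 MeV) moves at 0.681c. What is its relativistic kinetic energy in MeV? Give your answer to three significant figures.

1360 MeV

Lorentz factor: γ = (1 − 0.463761)^(−1/2) = 1.36559.
Kinetic energy: K = (γ − 1)mc² = (1.36559 − 1) × 3727.4 MeV = 0.36559 × 3727.4 = 1360 MeV.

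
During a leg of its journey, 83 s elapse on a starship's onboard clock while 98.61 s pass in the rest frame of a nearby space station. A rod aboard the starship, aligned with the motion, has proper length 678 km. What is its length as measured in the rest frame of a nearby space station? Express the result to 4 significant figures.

The time-dilation ratio gives γ = 98.61/83 = 1.18807.
The rod contracts by the same γ: 678 km / 1.18807 = 570.7 km.

570.7 km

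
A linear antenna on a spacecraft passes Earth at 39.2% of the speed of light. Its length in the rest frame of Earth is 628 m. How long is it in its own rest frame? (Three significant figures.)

Lorentz factor: γ = (1 − 0.153664)^(−1/2) = 1.087.
Proper length: L₀ = γ·L = 1.087 × 628 = 683 m.

683 m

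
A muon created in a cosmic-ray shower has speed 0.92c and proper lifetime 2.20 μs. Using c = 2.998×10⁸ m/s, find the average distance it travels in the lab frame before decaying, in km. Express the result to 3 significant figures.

1.55 km

γ = 1/√(1 − β²) = 1/√(1 − 0.8464) = 1/√0.1536 = 1/0.391918 = 2.5516.
Lab-frame lifetime: Δt = γτ = 2.5516 × 2.20 μs = 5.6135 μs.
Distance: d = vΔt = 0.92 × 2.998×10⁸ m/s × 5.6135×10^-6 s = 1550 m = 1.55 km.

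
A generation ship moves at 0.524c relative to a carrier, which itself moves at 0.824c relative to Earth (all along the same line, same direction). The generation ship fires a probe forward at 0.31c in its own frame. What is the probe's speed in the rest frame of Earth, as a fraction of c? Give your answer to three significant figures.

0.969c

Apply u = (u'+v)/(1+u'v) twice. Probe in the carrier frame: (0.31+0.524)/(1+0.31·0.524) = 0.834/1.16244 = 0.71746c.
That velocity, transformed to the rest frame of Earth: (0.71746+0.824)/(1+0.71746·0.824) = 1.54146/1.59118704 = 0.96875c.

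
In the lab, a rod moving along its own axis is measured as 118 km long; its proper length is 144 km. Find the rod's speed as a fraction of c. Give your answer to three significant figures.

Length contraction gives γ = L₀/L = 144/118 = 1.2203.
β = √(1 − 1/γ²) = √0.328468 = 0.573.

0.573c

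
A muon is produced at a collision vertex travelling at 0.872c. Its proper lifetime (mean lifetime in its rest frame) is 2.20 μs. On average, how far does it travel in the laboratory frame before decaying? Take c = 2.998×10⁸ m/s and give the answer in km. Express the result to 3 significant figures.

With β = 0.872, γ = 1/√(1 − 0.872²) = 1/√0.239616 = 2.0429.
Lab-frame lifetime: Δt = γτ = 2.0429 × 2.20 μs = 4.4944 μs.
Distance: d = vΔt = 0.872 × 2.998×10⁸ m/s × 4.4944×10^-6 s = 1170 m = 1.17 km.

1.17 km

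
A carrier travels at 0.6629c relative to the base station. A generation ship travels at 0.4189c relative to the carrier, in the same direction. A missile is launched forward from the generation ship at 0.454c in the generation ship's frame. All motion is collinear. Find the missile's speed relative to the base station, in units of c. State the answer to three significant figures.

Compose velocities in two stages. Stage 1 (into S'): u₁ = (0.454+0.4189)/(1+0.454×0.4189) = 0.73342.
Stage 2 (into S): u = (0.73342+0.6629)/(1+0.73342×0.6629) = 0.93953, so the speed is 0.940c.

0.940c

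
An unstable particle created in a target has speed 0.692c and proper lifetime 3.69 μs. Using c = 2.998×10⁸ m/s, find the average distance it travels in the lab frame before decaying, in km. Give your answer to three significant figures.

With β = 0.692, γ = 1/√(1 − 0.692²) = 1/√0.521136 = 1.3852.
Lab-frame lifetime: Δt = γτ = 1.3852 × 3.69 μs = 5.1114 μs.
Distance: d = vΔt = 0.692 × 2.998×10⁸ m/s × 5.1114×10^-6 s = 1060 m = 1.06 km.

1.06 km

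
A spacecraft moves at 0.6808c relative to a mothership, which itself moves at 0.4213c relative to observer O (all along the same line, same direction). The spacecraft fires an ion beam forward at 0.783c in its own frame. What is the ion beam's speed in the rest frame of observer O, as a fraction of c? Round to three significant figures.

First combine the ion beam and spacecraft (S''→S'): u₁ = (0.783 + 0.6808)/(1 + 0.783×0.6808) = 1.4638/1.5330664 = 0.95482.
Then combine with the mothership (S'→S): u = (0.95482 + 0.4213)/(1 + 0.95482×0.4213) = 1.37612/1.402265666 = 0.98135.

0.981c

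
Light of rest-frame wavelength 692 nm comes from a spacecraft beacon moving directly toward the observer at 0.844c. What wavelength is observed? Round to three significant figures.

201 nm

Relativistic Doppler for wavelength: λ_obs = λ_src · √((1−β)/(1+β)).
With β = 0.844: factor = √(0.156/1.844) = 0.29086.
λ_obs = 692 × 0.29086 = 201 nm.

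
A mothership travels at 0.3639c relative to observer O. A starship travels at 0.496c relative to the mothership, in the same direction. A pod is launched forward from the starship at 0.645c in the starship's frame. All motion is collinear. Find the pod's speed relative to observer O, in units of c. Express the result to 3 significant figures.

First combine the pod and starship (S''→S'): u₁ = (0.645 + 0.496)/(1 + 0.645×0.496) = 1.141/1.31992 = 0.86445.
Then combine with the mothership (S'→S): u = (0.86445 + 0.3639)/(1 + 0.86445×0.3639) = 1.22835/1.314573355 = 0.93441.

0.934c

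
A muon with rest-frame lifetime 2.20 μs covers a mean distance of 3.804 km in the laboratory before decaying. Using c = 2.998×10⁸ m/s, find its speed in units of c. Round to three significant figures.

d = βγcτ ⇒ βγ = d/(cτ) = 3804 m / (659.56 m) = 5.7675.
β = (βγ)/√(1+(βγ)²) = 5.7675/√34.2641 = 0.985.

0.985c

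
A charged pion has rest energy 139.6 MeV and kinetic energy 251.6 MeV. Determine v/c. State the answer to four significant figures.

0.9342

γ = 1 + K/(mc²) = 1 + 251.6/139.6 = 2.8023.
β = √(1 − 1/γ²) = √(1 − 0.127342) = √0.872658 = 0.9342.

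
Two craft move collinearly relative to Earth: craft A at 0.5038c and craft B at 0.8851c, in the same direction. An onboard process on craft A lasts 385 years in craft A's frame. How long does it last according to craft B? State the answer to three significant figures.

531 years

Transform craft A's velocity into craft B's frame: (0.5038 − 0.8851)/(1 − 0.5038·0.8851) = −0.3813/0.55408662, so the relative speed is 0.68816c.
At |u| = 0.68816c, γ = (1 − 0.473564)^(−1/2) = 1.3782.
The clock on craft A records proper time, so craft B measures Δt = γΔτ = 1.3782 × 385 = 531 years.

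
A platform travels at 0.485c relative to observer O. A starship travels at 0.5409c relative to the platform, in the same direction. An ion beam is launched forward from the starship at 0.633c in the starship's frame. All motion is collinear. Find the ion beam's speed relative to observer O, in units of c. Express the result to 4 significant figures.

Compose velocities in two stages. Stage 1 (into S'): u₁ = (0.633+0.5409)/(1+0.633×0.5409) = 0.87449.
Stage 2 (into S): u = (0.87449+0.485)/(1+0.87449×0.485) = 0.95461, so the speed is 0.9546c.

0.9546c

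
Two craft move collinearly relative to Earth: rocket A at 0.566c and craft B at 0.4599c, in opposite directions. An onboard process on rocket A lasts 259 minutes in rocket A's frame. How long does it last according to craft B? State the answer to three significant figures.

446 minutes

Speed of rocket A in craft B's frame: u = (v_A + v_B)/(1 + v_A v_B/c²) = (0.566 + 0.4599)/(1 + 0.566×0.4599) = 1.0259/1.2603034 = 0.81401; |u| = 0.81401c.
γ for this relative speed: γ = 1/√(1 − 0.662612) = 1.7216.
Rocket A's interval is proper; time dilation gives Δt_B = γΔτ = 1.7216 × 259 minutes = 446 minutes.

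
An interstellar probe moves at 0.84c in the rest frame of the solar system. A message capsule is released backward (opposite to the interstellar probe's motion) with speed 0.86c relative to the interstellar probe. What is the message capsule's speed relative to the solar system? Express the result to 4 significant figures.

0.07205c

In units of c, u = (u' + v)/(1 + u'v) with u' = −0.86 and v = 0.84.
Numerator: −0.86 + 0.84 = −0.02. Denominator: 1 + (−0.86)(0.84) = 0.2776.
u = −0.02/0.2776 = −0.072046, so the speed is 0.07205c.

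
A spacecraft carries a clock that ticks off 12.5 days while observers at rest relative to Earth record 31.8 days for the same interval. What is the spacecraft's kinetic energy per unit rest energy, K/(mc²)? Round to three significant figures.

γ = Δt/Δτ = 31.8/12.5 = 2.544.
K/(mc²) = γ − 1 = 2.544 − 1 = 1.54.

1.54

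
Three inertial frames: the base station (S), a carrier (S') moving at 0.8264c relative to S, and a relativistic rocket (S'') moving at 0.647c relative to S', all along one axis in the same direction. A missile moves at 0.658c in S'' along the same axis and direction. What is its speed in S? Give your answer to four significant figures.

Apply u = (u'+v)/(1+u'v) twice. Missile in the carrier frame: (0.658+0.647)/(1+0.658·0.647) = 1.305/1.425726 = 0.91532c.
That velocity, transformed to the rest frame of the base station: (0.91532+0.8264)/(1+0.91532·0.8264) = 1.74172/1.756420448 = 0.99163c.

0.9916c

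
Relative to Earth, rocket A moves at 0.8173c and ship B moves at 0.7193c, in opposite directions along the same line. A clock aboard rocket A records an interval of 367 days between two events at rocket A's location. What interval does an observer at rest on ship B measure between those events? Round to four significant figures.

The velocity of rocket A relative to ship B is (0.8173 + 0.7193)c / (1 + 0.8173×0.7193) = 0.9677c; relative speed 0.9677c.
γ for this relative speed: γ = 1/√(1 − 0.936443) = 3.9666.
The clock on rocket A records proper time, so ship B measures Δt = γΔτ = 3.9666 × 367 = 1456 days.

1456 days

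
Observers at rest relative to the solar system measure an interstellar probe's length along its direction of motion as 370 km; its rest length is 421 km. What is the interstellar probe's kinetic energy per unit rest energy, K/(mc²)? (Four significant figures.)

0.1378

From L = L₀/γ: γ = 421/370 = 1.13784.
Since K = (γ−1)mc², K/(mc²) = 1.13784 − 1 = 0.1378.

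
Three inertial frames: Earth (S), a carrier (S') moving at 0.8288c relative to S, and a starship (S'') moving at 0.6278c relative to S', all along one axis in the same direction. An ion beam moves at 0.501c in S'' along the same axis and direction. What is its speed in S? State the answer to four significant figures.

0.9859c

Apply u = (u'+v)/(1+u'v) twice. Ion beam in the carrier frame: (0.501+0.6278)/(1+0.501·0.6278) = 1.1288/1.3145278 = 0.85871c.
That velocity, transformed to the rest frame of Earth: (0.85871+0.8288)/(1+0.85871·0.8288) = 1.68751/1.711698848 = 0.98587c.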